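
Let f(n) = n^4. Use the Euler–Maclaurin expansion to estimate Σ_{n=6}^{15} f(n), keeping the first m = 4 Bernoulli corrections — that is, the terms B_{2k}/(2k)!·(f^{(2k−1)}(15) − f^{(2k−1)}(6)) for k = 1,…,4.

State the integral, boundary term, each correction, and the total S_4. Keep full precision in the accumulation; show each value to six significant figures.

The integral term ∫_6^15 x^4 dx = 150320.
Boundary: ½(f(6) + f(15)) = ½(1296.00 + 50625.0) = 25960.5.
Running total after boundary: 176280.
Correction k=1: B_{2}/2! · (f^{(1)}(15) − f^{(1)}(6)) = 1/12 · (13500.0 − 864.000) = 1053.00.
Partial sum through k=1: 177333.
Correction k=2: B_{4}/4! · (f^{(3)}(15) − f^{(3)}(6)) = −1/720 · (360.000 − 144.000) = -0.300000.
Partial sum through k=2: 177333.
Correction k=3: B_{6}/6! · (f^{(5)}(15) − f^{(5)}(6)) = 1/30240 · (0.00000 − 0.00000) = 0.00000.
Partial sum through k=3: 177333.
Correction k=4: B_{8}/8! · (f^{(7)}(15) − f^{(7)}(6)) = −1/1209600 · (0.00000 − 0.00000) = 0.00000.

S_4 ≈ 177333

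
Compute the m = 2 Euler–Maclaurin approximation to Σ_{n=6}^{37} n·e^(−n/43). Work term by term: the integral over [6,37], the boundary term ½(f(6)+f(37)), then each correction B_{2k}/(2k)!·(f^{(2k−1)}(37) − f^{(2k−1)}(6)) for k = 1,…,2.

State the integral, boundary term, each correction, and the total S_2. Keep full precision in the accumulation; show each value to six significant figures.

S_2 ≈ 387.966

Integral: ∫_6^37 x·e^(−x/43) dx = 377.589.
Endpoint term: (f(6) + f(37))/2 = (5.21858 + 15.6497)/2 = 10.4341.
Integral + boundary = 388.023.
k=1: B_{2}/(2)! × [f^{(1)}(37) − f^{(1)}(6)] = 1/12 × (0.0590184 − 0.748400) = -0.0574485.
Running total after k=1: 387.966.
k=2: B_{4}/(4)! × [f^{(3)}(37) − f^{(3)}(6)] = −1/720 × (0.000489426 − 0.00134555) = 1.18906e-06.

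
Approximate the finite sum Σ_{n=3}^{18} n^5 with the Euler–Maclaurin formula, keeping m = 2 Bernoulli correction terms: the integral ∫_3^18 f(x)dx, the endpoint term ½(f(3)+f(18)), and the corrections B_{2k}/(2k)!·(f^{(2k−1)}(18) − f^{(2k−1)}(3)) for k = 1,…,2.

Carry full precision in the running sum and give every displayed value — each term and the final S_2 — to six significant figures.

S_2 ≈ 6.65717e+06

Integral: ∫_3^18 x^5 dx = 5.66858e+06.
Endpoint term: (f(3) + f(18))/2 = (243.000 + 1.88957e+06)/2 = 944906.
Integral + boundary = 6.61349e+06.
Order-1 term: 1/12 · (524880 − 405.000) = 43706.2.
After k=1: 6.65719e+06.
Order-2 term: −1/720 · (19440.0 − 540.000) = -26.2500.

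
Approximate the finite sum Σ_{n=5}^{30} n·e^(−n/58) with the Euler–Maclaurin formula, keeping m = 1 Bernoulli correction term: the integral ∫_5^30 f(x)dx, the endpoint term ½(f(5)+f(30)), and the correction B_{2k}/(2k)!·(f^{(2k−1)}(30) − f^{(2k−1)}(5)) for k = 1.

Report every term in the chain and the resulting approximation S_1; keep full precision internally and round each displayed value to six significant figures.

S_1 ≈ 320.570

Integral: ∫_5^30 x·e^(−x/58) dx = 309.380.
Boundary: ½(f(5) + f(30)) = ½(4.58702 + 17.8849) = 11.2360.
Integral + boundary = 320.616.
Order-1 term: 1/12 · (0.287803 − 0.838318) = -0.0458763.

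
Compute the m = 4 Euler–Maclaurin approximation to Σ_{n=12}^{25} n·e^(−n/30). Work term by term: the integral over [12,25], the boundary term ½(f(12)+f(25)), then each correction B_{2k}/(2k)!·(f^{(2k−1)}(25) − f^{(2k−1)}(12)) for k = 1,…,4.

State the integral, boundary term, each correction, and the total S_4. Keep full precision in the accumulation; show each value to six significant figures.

The integral term ∫_12^25 x·e^(−x/30) dx = 127.516.
Boundary: ½(f(12) + f(25)) = ½(8.04384 + 10.8650) = 9.45440.
Running total after boundary: 136.971.
k=1: B_{2}/(2)! × [f^{(1)}(25) − f^{(1)}(12)] = 1/12 × (0.0724330 − 0.402192) = -0.0274799.
After k=1: 136.943.
k=2: B_{4}/(4)! × [f^{(3)}(25) − f^{(3)}(12)] = −1/720 × (0.00104625 − 0.00193648) = 1.23642e-06.
After k=2: 136.943.
k=3: B_{6}/(6)! × [f^{(5)}(25) − f^{(5)}(12)] = 1/30240 × (2.23559e-06 − 3.80676e-06) = -5.19566e-11.
After k=3: 136.943.
k=4: B_{8}/(8)! × [f^{(7)}(25) − f^{(7)}(12)] = −1/1209600 × (3.67630e-09 − 6.06874e-09) = 1.97788e-15.

S_4 ≈ 136.943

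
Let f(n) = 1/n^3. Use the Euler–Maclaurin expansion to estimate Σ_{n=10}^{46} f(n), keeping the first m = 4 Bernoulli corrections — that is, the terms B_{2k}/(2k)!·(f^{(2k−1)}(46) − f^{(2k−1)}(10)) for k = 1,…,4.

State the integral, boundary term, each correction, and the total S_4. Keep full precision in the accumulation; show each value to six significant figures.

∫_10^46 1/x^3 dx evaluates to 0.00476371.
Boundary: ½(f(10) + f(46)) = ½(0.00100000 + 1.02737e-05) = 0.000505137.
Integral + boundary = 0.00526884.
Correction k=1: B_{2}/2! · (f^{(1)}(46) − f^{(1)}(10)) = 1/12 · (-6.70023e-07 − (-0.000300000)) = 2.49442e-05.
After k=1: 0.00529379.
Correction k=2: B_{4}/4! · (f^{(3)}(46) − f^{(3)}(10)) = −1/720 · (-6.33292e-09 − (-6.00000e-05)) = -8.33245e-08.
After k=2: 0.00529370.
Correction k=3: B_{6}/6! · (f^{(5)}(46) − f^{(5)}(10)) = 1/30240 · (-1.25701e-10 − (-2.52000e-05)) = 8.33329e-10.
After k=3: 0.00529370.
Correction k=4: B_{8}/8! · (f^{(7)}(46) − f^{(7)}(10)) = −1/1209600 · (-4.27715e-12 − (-1.81440e-05)) = -1.50000e-11.

S_4 ≈ 0.00529370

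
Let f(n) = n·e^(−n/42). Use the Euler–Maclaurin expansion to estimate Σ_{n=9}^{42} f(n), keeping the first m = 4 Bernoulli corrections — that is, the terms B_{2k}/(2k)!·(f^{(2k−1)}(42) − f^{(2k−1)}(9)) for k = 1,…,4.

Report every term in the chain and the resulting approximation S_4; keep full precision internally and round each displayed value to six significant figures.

∫_9^42 x·e^(−x/42) dx evaluates to 430.968.
Endpoint term: (f(9) + f(42))/2 = (7.26406 + 15.4509)/2 = 11.3575.
Running total after boundary: 442.325.
Order-1 term: 1/12 · (0.00000 − 0.634164) = -0.0528470.
Running total after k=1: 442.272.
Order-2 term: −1/720 · (0.000417097 − 0.00127460) = 1.19098e-06.
Running total after k=2: 442.272.
Order-3 term: 1/30240 · (4.72899e-07 − 1.24133e-06) = -2.54110e-11.
Running total after k=3: 442.272.
Order-4 term: −1/1209600 · (4.02125e-10 − 9.97784e-10) = 4.92443e-16.

S_4 ≈ 442.272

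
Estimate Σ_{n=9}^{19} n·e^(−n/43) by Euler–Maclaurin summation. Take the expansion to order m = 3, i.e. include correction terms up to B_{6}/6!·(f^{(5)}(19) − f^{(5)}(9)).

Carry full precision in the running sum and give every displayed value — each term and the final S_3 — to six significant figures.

∫_9^19 x·e^(−x/43) dx evaluates to 99.9217.
Boundary: ½(f(9) + f(19)) = ½(7.30035 + 12.2139) = 9.75715.
So far: 109.679.
Order-1 term: 1/12 · (0.358794 − 0.641374) = -0.0235484.
After k=1: 109.655.
Order-2 term: −1/720 · (0.000889385 − 0.00122427) = 4.65118e-07.
After k=2: 109.655.
Order-3 term: 1/30240 · (8.57070e-07 − 1.13665e-06) = -9.24532e-12.

S_3 ≈ 109.655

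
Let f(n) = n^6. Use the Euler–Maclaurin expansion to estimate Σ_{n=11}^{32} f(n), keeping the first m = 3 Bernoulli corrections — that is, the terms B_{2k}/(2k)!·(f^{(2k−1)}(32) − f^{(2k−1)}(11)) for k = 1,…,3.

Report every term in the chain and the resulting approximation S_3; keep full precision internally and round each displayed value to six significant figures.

S_3 ≈ 5.46020e+09

Integral: ∫_11^32 x^6 dx = 4.90575e+09.
½[f(11) + f(32)] = ½[1.77156e+06 + 1.07374e+09] = 5.37757e+08.
Running total after boundary: 5.44351e+09.
k=1: B_{2}/(2)! × [f^{(1)}(32) − f^{(1)}(11)] = 1/12 × (2.01327e+08 − 966306) = 1.66967e+07.
Partial sum through k=1: 5.46020e+09.
k=2: B_{4}/(4)! × [f^{(3)}(32) − f^{(3)}(11)] = −1/720 × (3.93216e+06 − 159720) = -5239.50.
Partial sum through k=2: 5.46020e+09.
k=3: B_{6}/(6)! × [f^{(5)}(32) − f^{(5)}(11)] = 1/30240 × (23040.0 − 7920.00) = 0.500000.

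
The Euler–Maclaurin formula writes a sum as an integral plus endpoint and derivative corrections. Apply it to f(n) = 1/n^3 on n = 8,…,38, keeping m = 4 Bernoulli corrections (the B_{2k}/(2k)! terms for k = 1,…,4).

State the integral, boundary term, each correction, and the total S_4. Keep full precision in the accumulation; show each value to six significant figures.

∫_8^38 1/x^3 dx evaluates to 0.00746624.
½[f(8) + f(38)] = ½[0.00195312 + 1.82242e-05] = 0.000985675.
So far: 0.00845191.
Order-1 term: 1/12 · (-1.43876e-06 − (-0.000732422)) = 6.09153e-05.
Partial sum through k=1: 0.00851283.
Order-2 term: −1/720 · (-1.99274e-08 − (-0.000228882)) = -3.17864e-07.
Partial sum through k=2: 0.00851251.
Order-3 term: 1/30240 · (-5.79605e-10 − (-0.000150204)) = 4.96703e-09.
Partial sum through k=3: 0.00851252.
Order-4 term: −1/1209600 · (-2.88999e-11 − (-0.000168979)) = -1.39698e-10.

S_4 ≈ 0.00851252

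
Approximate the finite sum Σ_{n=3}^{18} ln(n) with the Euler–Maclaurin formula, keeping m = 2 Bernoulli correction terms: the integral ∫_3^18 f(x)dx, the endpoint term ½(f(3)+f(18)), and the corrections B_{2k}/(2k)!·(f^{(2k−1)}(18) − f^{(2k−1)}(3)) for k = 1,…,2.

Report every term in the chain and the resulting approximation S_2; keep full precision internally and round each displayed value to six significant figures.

∫_3^18 ln(x) dx evaluates to 33.7309.
½[f(3) + f(18)] = ½[1.09861 + 2.89037] = 1.99449.
Running total after boundary: 35.7253.
Order-1 term: 1/12 · (0.0555556 − 0.333333) = -0.0231481.
Partial sum through k=1: 35.7022.
Order-2 term: −1/720 · (0.000342936 − 0.0740741) = 0.000102404.

S_2 ≈ 35.7023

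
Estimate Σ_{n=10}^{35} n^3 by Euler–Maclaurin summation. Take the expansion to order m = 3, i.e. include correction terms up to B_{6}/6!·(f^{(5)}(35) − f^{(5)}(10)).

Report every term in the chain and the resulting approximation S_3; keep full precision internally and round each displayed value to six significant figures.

Integral: ∫_10^35 x^3 dx = 372656.
Boundary: ½(f(10) + f(35)) = ½(1000.00 + 42875.0) = 21937.5.
Integral + boundary = 394594.
Order-1 term: 1/12 · (3675.00 − 300.000) = 281.250.
Partial sum through k=1: 394875.
Order-2 term: −1/720 · (6.00000 − 6.00000) = 0.00000.
Partial sum through k=2: 394875.
Order-3 term: 1/30240 · (0.00000 − 0.00000) = 0.00000.

S_3 ≈ 394875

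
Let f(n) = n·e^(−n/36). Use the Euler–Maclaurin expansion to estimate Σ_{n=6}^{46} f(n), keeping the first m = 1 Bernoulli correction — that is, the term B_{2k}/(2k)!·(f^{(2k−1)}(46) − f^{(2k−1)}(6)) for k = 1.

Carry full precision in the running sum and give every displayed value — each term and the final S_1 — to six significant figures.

∫_6^46 x·e^(−x/36) dx evaluates to 457.288.
½[f(6) + f(46)] = ½[5.07889 + 12.8182] = 8.94853.
Running total after boundary: 466.237.
Order-1 term: 1/12 · (-0.0774044 − 0.705401) = -0.0652338.

S_1 ≈ 466.172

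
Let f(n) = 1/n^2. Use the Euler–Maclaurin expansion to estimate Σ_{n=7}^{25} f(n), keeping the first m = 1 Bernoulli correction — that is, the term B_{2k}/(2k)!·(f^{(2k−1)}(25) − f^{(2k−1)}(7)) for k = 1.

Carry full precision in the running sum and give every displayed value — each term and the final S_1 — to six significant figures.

S_1 ≈ 0.114336

The integral term ∫_7^25 1/x^2 dx = 0.102857.
Boundary: ½(f(7) + f(25)) = ½(0.0204082 + 0.00160000) = 0.0110041.
Integral + boundary = 0.113861.
Correction k=1: B_{2}/2! · (f^{(1)}(25) − f^{(1)}(7)) = 1/12 · (-0.000128000 − (-0.00583090)) = 0.000475242.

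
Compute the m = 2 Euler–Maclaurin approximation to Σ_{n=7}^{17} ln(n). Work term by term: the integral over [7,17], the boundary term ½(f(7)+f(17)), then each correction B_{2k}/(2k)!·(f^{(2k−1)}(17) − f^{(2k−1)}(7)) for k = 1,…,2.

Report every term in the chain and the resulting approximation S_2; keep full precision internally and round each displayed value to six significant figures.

The integral term ∫_7^17 ln(x) dx = 24.5433.
Endpoint term: (f(7) + f(17))/2 = (1.94591 + 2.83321)/2 = 2.38956.
Running total after boundary: 26.9328.
Correction k=1: B_{2}/2! · (f^{(1)}(17) − f^{(1)}(7)) = 1/12 · (0.0588235 − 0.142857) = -0.00700280.
Running total after k=1: 26.9258.
Correction k=2: B_{4}/4! · (f^{(3)}(17) − f^{(3)}(7)) = −1/720 · (0.000407083 − 0.00583090) = 7.53308e-06.

S_2 ≈ 26.9258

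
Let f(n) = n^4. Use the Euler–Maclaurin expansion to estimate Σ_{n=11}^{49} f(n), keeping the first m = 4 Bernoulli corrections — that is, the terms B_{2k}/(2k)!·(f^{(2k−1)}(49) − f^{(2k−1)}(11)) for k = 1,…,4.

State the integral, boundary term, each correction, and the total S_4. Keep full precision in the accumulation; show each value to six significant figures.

The integral term ∫_11^49 x^4 dx = 5.64628e+07.
Boundary: ½(f(11) + f(49)) = ½(14641.0 + 5.76480e+06) = 2.88972e+06.
Integral + boundary = 5.93526e+07.
Correction k=1: B_{2}/2! · (f^{(1)}(49) − f^{(1)}(11)) = 1/12 · (470596 − 5324.00) = 38772.7.
Partial sum through k=1: 5.93913e+07.
Correction k=2: B_{4}/4! · (f^{(3)}(49) − f^{(3)}(11)) = −1/720 · (1176.00 − 264.000) = -1.26667.
Partial sum through k=2: 5.93913e+07.
Correction k=3: B_{6}/6! · (f^{(5)}(49) − f^{(5)}(11)) = 1/30240 · (0.00000 − 0.00000) = 0.00000.
Partial sum through k=3: 5.93913e+07.
Correction k=4: B_{8}/8! · (f^{(7)}(49) − f^{(7)}(11)) = −1/1209600 · (0.00000 − 0.00000) = 0.00000.

S_4 ≈ 5.93913e+07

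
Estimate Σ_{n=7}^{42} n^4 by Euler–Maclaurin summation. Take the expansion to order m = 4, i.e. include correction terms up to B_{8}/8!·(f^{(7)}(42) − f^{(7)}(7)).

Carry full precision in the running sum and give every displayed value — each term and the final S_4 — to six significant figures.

∫_7^42 x^4 dx evaluates to 2.61349e+07.
Endpoint term: (f(7) + f(42))/2 = (2401.00 + 3.11170e+06)/2 = 1.55705e+06.
Running total after boundary: 2.76919e+07.
k=1: B_{2}/(2)! × [f^{(1)}(42) − f^{(1)}(7)] = 1/12 × (296352 − 1372.00) = 24581.7.
After k=1: 2.77165e+07.
k=2: B_{4}/(4)! × [f^{(3)}(42) − f^{(3)}(7)] = −1/720 × (1008.00 − 168.000) = -1.16667.
After k=2: 2.77165e+07.
k=3: B_{6}/(6)! × [f^{(5)}(42) − f^{(5)}(7)] = 1/30240 × (0.00000 − 0.00000) = 0.00000.
After k=3: 2.77165e+07.
k=4: B_{8}/(8)! × [f^{(7)}(42) − f^{(7)}(7)] = −1/1209600 × (0.00000 − 0.00000) = 0.00000.

S_4 ≈ 2.77165e+07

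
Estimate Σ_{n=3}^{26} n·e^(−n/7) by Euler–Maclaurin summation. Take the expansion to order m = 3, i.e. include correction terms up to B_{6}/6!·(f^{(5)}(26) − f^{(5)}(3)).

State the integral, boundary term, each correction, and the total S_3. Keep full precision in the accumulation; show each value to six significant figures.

∫_3^26 x·e^(−x/7) dx evaluates to 39.9706.
Boundary: ½(f(3) + f(26)) = ½(1.95432 + 0.633694) = 1.29401.
Integral + boundary = 41.2646.
k=1: B_{2}/(2)! × [f^{(1)}(26) − f^{(1)}(3)] = 1/12 × (-0.0661549 − 0.372251) = -0.0365338.
Partial sum through k=1: 41.2281.
k=2: B_{4}/(4)! × [f^{(3)}(26) − f^{(3)}(3)] = −1/720 × (-0.000355289 − 0.0341863) = 4.79744e-05.
Partial sum through k=2: 41.2281.
k=3: B_{6}/(6)! × [f^{(5)}(26) − f^{(5)}(3)] = 1/30240 × (1.30514e-05 − 0.00124032) = -4.05843e-08.

S_3 ≈ 41.2281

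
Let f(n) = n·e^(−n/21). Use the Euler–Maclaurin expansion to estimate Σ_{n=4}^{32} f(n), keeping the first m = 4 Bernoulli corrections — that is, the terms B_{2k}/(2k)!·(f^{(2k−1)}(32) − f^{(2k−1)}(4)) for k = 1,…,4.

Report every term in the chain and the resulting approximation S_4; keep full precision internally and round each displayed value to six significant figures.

Integral: ∫_4^32 x·e^(−x/21) dx = 191.446.
Endpoint term: (f(4) + f(32))/2 = (3.30626 + 6.97217)/2 = 5.13922.
Running total after boundary: 196.585.
Order-1 term: 1/12 · (-0.114128 − 0.669124) = -0.0652710.
Partial sum through k=1: 196.520.
Order-2 term: −1/720 · (0.000729326 − 0.00526588) = 6.30078e-06.
Partial sum through k=2: 196.520.
Order-3 term: 1/30240 · (3.89443e-06 − 2.04410e-05) = -5.47175e-10.
Partial sum through k=3: 196.520.
Order-4 term: −1/1209600 · (1.39117e-08 − 6.56263e-08) = 4.27535e-14.

S_4 ≈ 196.520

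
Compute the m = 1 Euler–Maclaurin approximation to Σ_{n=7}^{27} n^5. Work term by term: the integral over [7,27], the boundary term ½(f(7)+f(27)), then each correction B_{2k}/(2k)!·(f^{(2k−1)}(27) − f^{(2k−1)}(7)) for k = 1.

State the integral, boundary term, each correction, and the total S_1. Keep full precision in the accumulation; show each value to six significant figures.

S_1 ≈ 7.19538e+07

The integral term ∫_7^27 x^5 dx = 6.45505e+07.
Endpoint term: (f(7) + f(27))/2 = (16807.0 + 1.43489e+07)/2 = 7.18286e+06.
So far: 7.17333e+07.
Order-1 term: 1/12 · (2.65720e+06 − 12005.0) = 220433.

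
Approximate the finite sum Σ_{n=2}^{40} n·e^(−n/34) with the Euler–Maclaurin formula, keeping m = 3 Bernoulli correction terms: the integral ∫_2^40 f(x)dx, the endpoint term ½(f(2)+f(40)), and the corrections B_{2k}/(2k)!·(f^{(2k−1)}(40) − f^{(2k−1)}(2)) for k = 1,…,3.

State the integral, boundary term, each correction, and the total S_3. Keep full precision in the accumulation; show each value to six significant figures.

∫_2^40 x·e^(−x/34) dx evaluates to 378.230.
½[f(2) + f(40)] = ½[1.88575 + 12.3346] = 7.11018.
Running total after boundary: 385.340.
k=1: B_{2}/(2)! × [f^{(1)}(40) − f^{(1)}(2)] = 1/12 × (-0.0544174 − 0.887410) = -0.0784856.
After k=1: 385.262.
k=2: B_{4}/(4)! × [f^{(3)}(40) − f^{(3)}(2)] = −1/720 × (0.000486430 − 0.00239892) = 2.65624e-06.
After k=2: 385.262.
k=3: B_{6}/(6)! × [f^{(5)}(40) − f^{(5)}(2)] = 1/30240 × (8.82296e-07 − 3.48633e-06) = -8.61121e-11.

S_3 ≈ 385.262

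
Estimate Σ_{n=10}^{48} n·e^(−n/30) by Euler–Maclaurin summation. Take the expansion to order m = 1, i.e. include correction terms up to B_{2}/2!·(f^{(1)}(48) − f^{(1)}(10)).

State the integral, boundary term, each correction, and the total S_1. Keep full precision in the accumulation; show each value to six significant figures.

The integral term ∫_10^48 x·e^(−x/30) dx = 387.400.
Boundary: ½(f(10) + f(48)) = ½(7.16531 + 9.69103) = 8.42817.
So far: 395.828.
k=1: B_{2}/(2)! × [f^{(1)}(48) − f^{(1)}(10)] = 1/12 × (-0.121138 − 0.477688) = -0.0499021.

S_1 ≈ 395.778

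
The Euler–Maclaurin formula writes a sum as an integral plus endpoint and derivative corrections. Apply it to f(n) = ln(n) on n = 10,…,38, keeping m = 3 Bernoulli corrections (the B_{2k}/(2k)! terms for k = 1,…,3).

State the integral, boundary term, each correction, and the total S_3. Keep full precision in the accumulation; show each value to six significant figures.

S_3 ≈ 90.1664

Integral: ∫_10^38 ln(x) dx = 87.2024.
Boundary: ½(f(10) + f(38)) = ½(2.30259 + 3.63759) = 2.97009.
Integral + boundary = 90.1725.
Correction k=1: B_{2}/2! · (f^{(1)}(38) − f^{(1)}(10)) = 1/12 · (0.0263158 − 0.100000) = -0.00614035.
After k=1: 90.1664.
Correction k=2: B_{4}/4! · (f^{(3)}(38) − f^{(3)}(10)) = −1/720 · (3.64485e-05 − 0.00200000) = 2.72715e-06.
After k=2: 90.1664.
Correction k=3: B_{6}/6! · (f^{(5)}(38) − f^{(5)}(10)) = 1/30240 · (3.02896e-07 − 0.000240000) = -7.92649e-09.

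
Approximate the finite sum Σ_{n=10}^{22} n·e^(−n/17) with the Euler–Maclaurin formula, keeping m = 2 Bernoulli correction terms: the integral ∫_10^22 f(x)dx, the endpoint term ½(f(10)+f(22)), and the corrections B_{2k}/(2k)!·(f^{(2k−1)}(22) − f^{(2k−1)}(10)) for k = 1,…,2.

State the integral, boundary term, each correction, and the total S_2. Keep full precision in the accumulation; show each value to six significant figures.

S_2 ≈ 78.8973

∫_10^22 x·e^(−x/17) dx evaluates to 73.1310.
Endpoint term: (f(10) + f(22))/2 = (5.55306 + 6.03107)/2 = 5.79207.
So far: 78.9231.
Order-1 term: 1/12 · (-0.0806293 − 0.228656) = -0.0257737.
Partial sum through k=1: 78.8973.
Order-2 term: −1/720 · (0.00161817 − 0.00463415) = 4.18886e-06.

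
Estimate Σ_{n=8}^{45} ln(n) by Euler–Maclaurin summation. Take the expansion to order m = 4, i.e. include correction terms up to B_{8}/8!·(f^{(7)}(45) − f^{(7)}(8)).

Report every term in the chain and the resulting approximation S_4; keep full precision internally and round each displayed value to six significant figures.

The integral term ∫_8^45 ln(x) dx = 117.664.
½[f(8) + f(45)] = ½[2.07944 + 3.80666] = 2.94305.
So far: 120.607.
k=1: B_{2}/(2)! × [f^{(1)}(45) − f^{(1)}(8)] = 1/12 × (0.0222222 − 0.125000) = -0.00856481.
After k=1: 120.599.
k=2: B_{4}/(4)! × [f^{(3)}(45) − f^{(3)}(8)] = −1/720 × (2.19479e-05 − 0.00390625) = 5.39486e-06.
After k=2: 120.599.
k=3: B_{6}/(6)! × [f^{(5)}(45) − f^{(5)}(8)] = 1/30240 × (1.30061e-07 − 0.000732422) = -2.42160e-08.
After k=3: 120.599.
k=4: B_{8}/(8)! × [f^{(7)}(45) − f^{(7)}(8)] = −1/1209600 × (1.92684e-09 − 0.000343323) = 2.83830e-10.

S_4 ≈ 120.599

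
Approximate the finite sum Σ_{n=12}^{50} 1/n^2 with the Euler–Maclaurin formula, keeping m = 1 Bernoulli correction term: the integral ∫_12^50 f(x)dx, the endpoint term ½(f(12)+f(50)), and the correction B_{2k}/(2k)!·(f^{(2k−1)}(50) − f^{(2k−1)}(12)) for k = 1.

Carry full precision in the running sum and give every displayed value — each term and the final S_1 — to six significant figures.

S_1 ≈ 0.0671007

∫_12^50 1/x^2 dx evaluates to 0.0633333.
½[f(12) + f(50)] = ½[0.00694444 + 0.000400000] = 0.00367222.
So far: 0.0670056.
k=1: B_{2}/(2)! × [f^{(1)}(50) − f^{(1)}(12)] = 1/12 × (-1.60000e-05 − (-0.00115741)) = 9.51173e-05.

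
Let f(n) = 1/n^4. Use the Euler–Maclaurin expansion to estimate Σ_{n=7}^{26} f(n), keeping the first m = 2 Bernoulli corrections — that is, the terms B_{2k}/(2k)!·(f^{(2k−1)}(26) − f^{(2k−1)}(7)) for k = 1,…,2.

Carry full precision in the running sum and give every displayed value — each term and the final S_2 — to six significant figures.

Integral: ∫_7^26 1/x^4 dx = 0.000952852.
Endpoint term: (f(7) + f(26))/2 = (0.000416493 + 2.18830e-06)/2 = 0.000209341.
So far: 0.00116219.
k=1: B_{2}/(2)! × [f^{(1)}(26) − f^{(1)}(7)] = 1/12 × (-3.36661e-07 − (-0.000237996)) = 1.98050e-05.
Running total after k=1: 0.00118200.
k=2: B_{4}/(4)! × [f^{(3)}(26) − f^{(3)}(7)] = −1/720 × (-1.49406e-08 − (-0.000145712)) = -2.02357e-07.

S_2 ≈ 0.00118180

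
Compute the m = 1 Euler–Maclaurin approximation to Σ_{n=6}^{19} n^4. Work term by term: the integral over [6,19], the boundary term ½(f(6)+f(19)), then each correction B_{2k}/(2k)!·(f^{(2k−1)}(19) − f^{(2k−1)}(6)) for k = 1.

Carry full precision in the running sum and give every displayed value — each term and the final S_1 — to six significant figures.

S_1 ≈ 561687

The integral term ∫_6^19 x^4 dx = 493665.
Endpoint term: (f(6) + f(19))/2 = (1296.00 + 130321)/2 = 65808.5.
So far: 559473.
k=1: B_{2}/(2)! × [f^{(1)}(19) − f^{(1)}(6)] = 1/12 × (27436.0 − 864.000) = 2214.33.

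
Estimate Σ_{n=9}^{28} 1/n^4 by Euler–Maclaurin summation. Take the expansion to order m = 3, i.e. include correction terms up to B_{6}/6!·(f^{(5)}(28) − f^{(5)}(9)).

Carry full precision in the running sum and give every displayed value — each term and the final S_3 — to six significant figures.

S_3 ≈ 0.000524675

The integral term ∫_9^28 1/x^4 dx = 0.000442063.
Endpoint term: (f(9) + f(28))/2 = (0.000152416 + 1.62693e-06)/2 = 7.70214e-05.
Running total after boundary: 0.000519084.
Order-1 term: 1/12 · (-2.32418e-07 − (-6.77404e-05)) = 5.62566e-06.
After k=1: 0.000524710.
Order-2 term: −1/720 · (-8.89355e-09 − (-2.50890e-05)) = -3.48335e-08.
After k=2: 0.000524675.
Order-3 term: 1/30240 · (-6.35253e-10 − (-1.73455e-05)) = 5.73573e-10.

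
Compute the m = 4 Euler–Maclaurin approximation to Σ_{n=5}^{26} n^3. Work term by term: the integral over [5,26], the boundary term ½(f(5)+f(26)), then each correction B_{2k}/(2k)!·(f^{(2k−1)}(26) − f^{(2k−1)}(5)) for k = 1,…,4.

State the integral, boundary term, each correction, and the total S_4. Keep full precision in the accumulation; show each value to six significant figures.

∫_5^26 x^3 dx evaluates to 114088.
Boundary: ½(f(5) + f(26)) = ½(125.000 + 17576.0) = 8850.50.
Integral + boundary = 122938.
Correction k=1: B_{2}/2! · (f^{(1)}(26) − f^{(1)}(5)) = 1/12 · (2028.00 − 75.0000) = 162.750.
Partial sum through k=1: 123101.
Correction k=2: B_{4}/4! · (f^{(3)}(26) − f^{(3)}(5)) = −1/720 · (6.00000 − 6.00000) = 0.00000.
Partial sum through k=2: 123101.
Correction k=3: B_{6}/6! · (f^{(5)}(26) − f^{(5)}(5)) = 1/30240 · (0.00000 − 0.00000) = 0.00000.
Partial sum through k=3: 123101.
Correction k=4: B_{8}/8! · (f^{(7)}(26) − f^{(7)}(5)) = −1/1209600 · (0.00000 − 0.00000) = 0.00000.

S_4 ≈ 123101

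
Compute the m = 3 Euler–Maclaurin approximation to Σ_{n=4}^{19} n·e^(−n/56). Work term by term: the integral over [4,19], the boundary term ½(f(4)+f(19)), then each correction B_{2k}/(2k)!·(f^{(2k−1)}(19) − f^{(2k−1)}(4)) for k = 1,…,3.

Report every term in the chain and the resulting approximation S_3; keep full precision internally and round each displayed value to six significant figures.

Integral: ∫_4^19 x·e^(−x/56) dx = 136.800.
Boundary: ½(f(4) + f(19)) = ½(3.72425 + 13.5333) = 8.62878.
Integral + boundary = 145.428.
Order-1 term: 1/12 · (0.470613 − 0.864558) = -0.0328288.
After k=1: 145.395.
Order-2 term: −1/720 · (0.000604327 − 0.000869478) = 3.68265e-07.
After k=2: 145.395.
Order-3 term: 1/30240 · (3.37560e-07 − 4.66603e-07) = -4.26732e-12.

S_3 ≈ 145.395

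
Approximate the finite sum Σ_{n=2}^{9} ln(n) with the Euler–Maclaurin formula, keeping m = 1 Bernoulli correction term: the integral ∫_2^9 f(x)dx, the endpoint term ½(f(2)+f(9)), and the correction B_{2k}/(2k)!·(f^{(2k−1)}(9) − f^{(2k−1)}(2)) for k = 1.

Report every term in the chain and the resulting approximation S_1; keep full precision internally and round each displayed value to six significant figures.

The integral term ∫_2^9 ln(x) dx = 11.3887.
Boundary: ½(f(2) + f(9)) = ½(0.693147 + 2.19722) = 1.44519.
Running total after boundary: 12.8339.
Correction k=1: B_{2}/2! · (f^{(1)}(9) − f^{(1)}(2)) = 1/12 · (0.111111 − 0.500000) = -0.0324074.

S_1 ≈ 12.8015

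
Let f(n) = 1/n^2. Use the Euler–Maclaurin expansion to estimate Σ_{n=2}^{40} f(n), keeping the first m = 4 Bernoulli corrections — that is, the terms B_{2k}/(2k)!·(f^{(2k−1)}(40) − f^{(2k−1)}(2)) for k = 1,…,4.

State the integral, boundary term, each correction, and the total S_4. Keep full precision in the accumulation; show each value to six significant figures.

S_4 ≈ 0.620222

The integral term ∫_2^40 1/x^2 dx = 0.475000.
Boundary: ½(f(2) + f(40)) = ½(0.250000 + 0.000625000) = 0.125312.
So far: 0.600313.
Correction k=1: B_{2}/2! · (f^{(1)}(40) − f^{(1)}(2)) = 1/12 · (-3.12500e-05 − (-0.250000)) = 0.0208307.
Partial sum through k=1: 0.621143.
Correction k=2: B_{4}/4! · (f^{(3)}(40) − f^{(3)}(2)) = −1/720 · (-2.34375e-07 − (-0.750000)) = -0.00104167.
Partial sum through k=2: 0.620102.
Correction k=3: B_{6}/6! · (f^{(5)}(40) − f^{(5)}(2)) = 1/30240 · (-4.39453e-09 − (-5.62500)) = 0.000186012.
Partial sum through k=3: 0.620288.
Correction k=4: B_{8}/8! · (f^{(7)}(40) − f^{(7)}(2)) = −1/1209600 · (-1.53809e-10 − (-78.7500)) = -6.51042e-05.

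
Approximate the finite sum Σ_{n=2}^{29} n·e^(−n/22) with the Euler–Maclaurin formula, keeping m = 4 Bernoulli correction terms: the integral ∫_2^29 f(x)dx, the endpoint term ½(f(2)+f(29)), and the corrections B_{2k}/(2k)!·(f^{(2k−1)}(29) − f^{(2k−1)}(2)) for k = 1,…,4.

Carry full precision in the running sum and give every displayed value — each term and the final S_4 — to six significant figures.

S_4 ≈ 186.563

∫_2^29 x·e^(−x/22) dx evaluates to 181.846.
½[f(2) + f(29)] = ½[1.82620 + 7.76102] = 4.79361.
Integral + boundary = 186.640.
k=1: B_{2}/(2)! × [f^{(1)}(29) − f^{(1)}(2)] = 1/12 × (-0.0851523 − 0.830092) = -0.0762703.
Running total after k=1: 186.563.
k=2: B_{4}/(4)! × [f^{(3)}(29) − f^{(3)}(2)] = −1/720 × (0.000929939 − 0.00548821) = 6.33093e-06.
Running total after k=2: 186.563.
k=3: B_{6}/(6)! × [f^{(5)}(29) − f^{(5)}(2)] = 1/30240 × (4.20623e-06 − 1.91350e-05) = -4.93677e-10.
Running total after k=3: 186.563.
k=4: B_{8}/(8)! × [f^{(7)}(29) − f^{(7)}(2)] = −1/1209600 × (1.34113e-08 − 5.56421e-08) = 3.49130e-14.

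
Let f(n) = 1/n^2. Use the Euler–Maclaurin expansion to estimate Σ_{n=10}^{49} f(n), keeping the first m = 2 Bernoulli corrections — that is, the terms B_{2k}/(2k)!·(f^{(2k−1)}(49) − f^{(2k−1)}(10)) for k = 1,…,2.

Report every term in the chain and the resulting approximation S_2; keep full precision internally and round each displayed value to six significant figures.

Integral: ∫_10^49 1/x^2 dx = 0.0795918.
Boundary: ½(f(10) + f(49)) = ½(0.0100000 + 0.000416493) = 0.00520825.
Running total after boundary: 0.0848001.
Order-1 term: 1/12 · (-1.69997e-05 − (-0.00200000)) = 0.000165250.
Running total after k=1: 0.0849653.
Order-2 term: −1/720 · (-8.49632e-08 − (-0.000240000)) = -3.33215e-07.

S_2 ≈ 0.0849650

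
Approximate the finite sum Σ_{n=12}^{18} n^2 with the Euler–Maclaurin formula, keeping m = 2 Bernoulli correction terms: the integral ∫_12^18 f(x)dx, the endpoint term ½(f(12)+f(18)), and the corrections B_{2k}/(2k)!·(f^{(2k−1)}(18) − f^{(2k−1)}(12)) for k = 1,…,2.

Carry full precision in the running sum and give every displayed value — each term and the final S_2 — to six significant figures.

∫_12^18 x^2 dx evaluates to 1368.00.
Boundary: ½(f(12) + f(18)) = ½(144.000 + 324.000) = 234.000.
So far: 1602.00.
k=1: B_{2}/(2)! × [f^{(1)}(18) − f^{(1)}(12)] = 1/12 × (36.0000 − 24.0000) = 1.00000.
After k=1: 1603.00.
k=2: B_{4}/(4)! × [f^{(3)}(18) − f^{(3)}(12)] = −1/720 × (0.00000 − 0.00000) = 0.00000.

S_2 ≈ 1603.00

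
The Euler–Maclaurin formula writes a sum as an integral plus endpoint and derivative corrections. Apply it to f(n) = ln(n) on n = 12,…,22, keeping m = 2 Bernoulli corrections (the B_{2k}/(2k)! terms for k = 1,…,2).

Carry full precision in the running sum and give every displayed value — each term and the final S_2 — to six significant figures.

The integral term ∫_12^22 ln(x) dx = 28.1841.
Endpoint term: (f(12) + f(22))/2 = (2.48491 + 3.09104)/2 = 2.78797.
Integral + boundary = 30.9720.
Correction k=1: B_{2}/2! · (f^{(1)}(22) − f^{(1)}(12)) = 1/12 · (0.0454545 − 0.0833333) = -0.00315657.
Running total after k=1: 30.9689.
Correction k=2: B_{4}/4! · (f^{(3)}(22) − f^{(3)}(12)) = −1/720 · (0.000187829 − 0.00115741) = 1.34664e-06.

S_2 ≈ 30.9689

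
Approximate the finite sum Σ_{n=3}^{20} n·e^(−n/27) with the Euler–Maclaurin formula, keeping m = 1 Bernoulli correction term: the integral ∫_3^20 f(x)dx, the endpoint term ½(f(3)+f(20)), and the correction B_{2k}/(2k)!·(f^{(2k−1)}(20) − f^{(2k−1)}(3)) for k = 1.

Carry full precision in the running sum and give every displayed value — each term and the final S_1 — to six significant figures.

∫_3^20 x·e^(−x/27) dx evaluates to 119.811.
½[f(3) + f(20)] = ½[2.68452 + 9.53521] = 6.10987.
Running total after boundary: 125.920.
Correction k=1: B_{2}/2! · (f^{(1)}(20) − f^{(1)}(3)) = 1/12 · (0.123605 − 0.795413) = -0.0559840.

S_1 ≈ 125.864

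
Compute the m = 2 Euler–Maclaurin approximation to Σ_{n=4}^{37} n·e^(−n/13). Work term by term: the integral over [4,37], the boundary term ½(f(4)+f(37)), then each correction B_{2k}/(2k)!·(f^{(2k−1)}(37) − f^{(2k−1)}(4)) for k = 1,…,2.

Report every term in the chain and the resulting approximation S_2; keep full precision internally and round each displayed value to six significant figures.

∫_4^37 x·e^(−x/13) dx evaluates to 124.723.
Boundary: ½(f(4) + f(37)) = ½(2.94057 + 2.14849) = 2.54453.
Running total after boundary: 127.267.
Order-1 term: 1/12 · (-0.107201 − 0.508944) = -0.0513454.
Partial sum through k=1: 127.216.
Order-2 term: −1/720 · (5.28605e-05 − 0.0117114) = 1.61924e-05.

S_2 ≈ 127.216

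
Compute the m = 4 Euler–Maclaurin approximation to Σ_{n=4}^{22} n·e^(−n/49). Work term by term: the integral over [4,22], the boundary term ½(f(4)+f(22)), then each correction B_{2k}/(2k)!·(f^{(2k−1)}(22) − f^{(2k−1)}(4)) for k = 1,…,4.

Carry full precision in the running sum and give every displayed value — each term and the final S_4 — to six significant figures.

The integral term ∫_4^22 x·e^(−x/49) dx = 172.849.
½[f(4) + f(22)] = ½[3.68644 + 14.0421] = 8.86429.
Running total after boundary: 181.714.
k=1: B_{2}/(2)! × [f^{(1)}(22) − f^{(1)}(4)] = 1/12 × (0.351705 − 0.846377) = -0.0412227.
Running total after k=1: 181.672.
k=2: B_{4}/(4)! × [f^{(3)}(22) − f^{(3)}(4)] = −1/720 × (0.000678160 − 0.00112020) = 6.13943e-07.
Running total after k=2: 181.672.
k=3: B_{6}/(6)! × [f^{(5)}(22) − f^{(5)}(4)] = 1/30240 × (5.03889e-07 − 7.86292e-07) = -9.33873e-12.
Running total after k=3: 181.672.
k=4: B_{8}/(8)! × [f^{(7)}(22) − f^{(7)}(4)] = −1/1209600 × (3.02095e-10 − 4.60654e-10) = 1.31084e-16.

S_4 ≈ 181.672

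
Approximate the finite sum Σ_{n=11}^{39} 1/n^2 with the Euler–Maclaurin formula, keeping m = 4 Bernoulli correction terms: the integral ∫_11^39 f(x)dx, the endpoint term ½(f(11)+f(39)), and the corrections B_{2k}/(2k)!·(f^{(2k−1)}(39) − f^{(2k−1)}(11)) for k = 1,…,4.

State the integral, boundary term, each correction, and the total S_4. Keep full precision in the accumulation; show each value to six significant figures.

S_4 ≈ 0.0698512

∫_11^39 1/x^2 dx evaluates to 0.0652681.
Endpoint term: (f(11) + f(39))/2 = (0.00826446 + 0.000657462)/2 = 0.00446096.
So far: 0.0697290.
k=1: B_{2}/(2)! × [f^{(1)}(39) − f^{(1)}(11)] = 1/12 × (-3.37160e-05 − (-0.00150263)) = 0.000122409.
Running total after k=1: 0.0698514.
k=2: B_{4}/(4)! × [f^{(3)}(39) − f^{(3)}(11)] = −1/720 × (-2.66004e-07 − (-0.000149021)) = -2.06604e-07.
Running total after k=2: 0.0698512.
k=3: B_{6}/(6)! × [f^{(5)}(39) − f^{(5)}(11)] = 1/30240 × (-5.24663e-09 − (-3.69474e-05)) = 1.22163e-09.
Running total after k=3: 0.0698512.
k=4: B_{8}/(8)! × [f^{(7)}(39) − f^{(7)}(11)] = −1/1209600 × (-1.93170e-10 − (-1.70996e-05)) = -1.41364e-11.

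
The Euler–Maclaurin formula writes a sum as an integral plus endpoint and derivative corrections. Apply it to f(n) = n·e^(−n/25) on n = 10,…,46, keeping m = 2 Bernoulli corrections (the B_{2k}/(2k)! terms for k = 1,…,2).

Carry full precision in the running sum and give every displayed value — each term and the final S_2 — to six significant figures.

Integral: ∫_10^46 x·e^(−x/25) dx = 304.629.
Boundary: ½(f(10) + f(46)) = ½(6.70320 + 7.30560) = 7.00440.
Running total after boundary: 311.634.
Correction k=1: B_{2}/2! · (f^{(1)}(46) − f^{(1)}(10)) = 1/12 · (-0.133407 − 0.402192) = -0.0446332.
Running total after k=1: 311.589.
Correction k=2: B_{4}/4! · (f^{(3)}(46) − f^{(3)}(10)) = −1/720 · (0.000294765 − 0.00278853) = 3.46356e-06.

S_2 ≈ 311.589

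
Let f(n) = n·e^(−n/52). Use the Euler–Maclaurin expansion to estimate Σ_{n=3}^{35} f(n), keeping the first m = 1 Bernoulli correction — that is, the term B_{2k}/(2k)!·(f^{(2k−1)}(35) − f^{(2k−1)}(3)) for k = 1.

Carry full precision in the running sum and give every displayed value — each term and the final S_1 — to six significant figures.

The integral term ∫_3^35 x·e^(−x/52) dx = 391.812.
Endpoint term: (f(3) + f(35))/2 = (2.83182 + 17.8548)/2 = 10.3433.
So far: 402.155.
Correction k=1: B_{2}/2! · (f^{(1)}(35) − f^{(1)}(3)) = 1/12 · (0.166775 − 0.889482) = -0.0602256.

S_1 ≈ 402.095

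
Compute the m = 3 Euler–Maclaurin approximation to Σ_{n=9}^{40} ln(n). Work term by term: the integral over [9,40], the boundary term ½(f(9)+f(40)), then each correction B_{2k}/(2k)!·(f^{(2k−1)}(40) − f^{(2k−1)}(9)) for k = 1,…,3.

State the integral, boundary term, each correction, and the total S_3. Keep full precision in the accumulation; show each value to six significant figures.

S_3 ≈ 99.7160

Integral: ∫_9^40 ln(x) dx = 96.7802.
Endpoint term: (f(9) + f(40))/2 = (2.19722 + 3.68888)/2 = 2.94305.
Running total after boundary: 99.7232.
k=1: B_{2}/(2)! × [f^{(1)}(40) − f^{(1)}(9)] = 1/12 × (0.0250000 − 0.111111) = -0.00717593.
After k=1: 99.7160.
k=2: B_{4}/(4)! × [f^{(3)}(40) − f^{(3)}(9)] = −1/720 × (3.12500e-05 − 0.00274348) = 3.76699e-06.
After k=2: 99.7160.
k=3: B_{6}/(6)! × [f^{(5)}(40) − f^{(5)}(9)] = 1/30240 × (2.34375e-07 − 0.000406442) = -1.34328e-08.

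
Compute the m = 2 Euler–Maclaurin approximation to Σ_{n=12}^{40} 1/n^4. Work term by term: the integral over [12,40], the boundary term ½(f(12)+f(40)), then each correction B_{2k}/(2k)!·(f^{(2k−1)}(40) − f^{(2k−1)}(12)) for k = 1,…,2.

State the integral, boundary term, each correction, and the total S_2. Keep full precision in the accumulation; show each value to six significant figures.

S_2 ≈ 0.000213333

Integral: ∫_12^40 1/x^4 dx = 0.000187693.
½[f(12) + f(40)] = ½[4.82253e-05 + 3.90625e-07] = 2.43080e-05.
Integral + boundary = 0.000212001.
Order-1 term: 1/12 · (-3.90625e-08 − (-1.60751e-05)) = 1.33634e-06.
Partial sum through k=1: 0.000213337.
Order-2 term: −1/720 · (-7.32422e-10 − (-3.34898e-06)) = -4.65034e-09.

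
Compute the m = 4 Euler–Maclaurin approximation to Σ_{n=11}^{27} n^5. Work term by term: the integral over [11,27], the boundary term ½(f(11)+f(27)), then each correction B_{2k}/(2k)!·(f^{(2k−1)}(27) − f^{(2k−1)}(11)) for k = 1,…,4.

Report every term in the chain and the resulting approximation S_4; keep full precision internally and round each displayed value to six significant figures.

S_4 ≈ 7.17451e+07

∫_11^27 x^5 dx evaluates to 6.42748e+07.
Endpoint term: (f(11) + f(27))/2 = (161051 + 1.43489e+07)/2 = 7.25498e+06.
So far: 7.15298e+07.
Order-1 term: 1/12 · (2.65720e+06 − 73205.0) = 215333.
Partial sum through k=1: 7.17451e+07.
Order-2 term: −1/720 · (43740.0 − 7260.00) = -50.6667.
Partial sum through k=2: 7.17451e+07.
Order-3 term: 1/30240 · (120.000 − 120.000) = 0.00000.
Partial sum through k=3: 7.17451e+07.
Order-4 term: −1/1209600 · (0.00000 − 0.00000) = 0.00000.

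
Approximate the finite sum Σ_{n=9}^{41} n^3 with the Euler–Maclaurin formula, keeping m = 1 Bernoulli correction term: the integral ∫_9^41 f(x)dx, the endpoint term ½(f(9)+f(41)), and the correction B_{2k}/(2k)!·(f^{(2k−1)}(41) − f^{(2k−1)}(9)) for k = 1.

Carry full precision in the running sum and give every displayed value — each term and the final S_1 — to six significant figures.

Integral: ∫_9^41 x^3 dx = 704800.
Endpoint term: (f(9) + f(41))/2 = (729.000 + 68921.0)/2 = 34825.0.
Integral + boundary = 739625.
Order-1 term: 1/12 · (5043.00 − 243.000) = 400.000.

S_1 ≈ 740025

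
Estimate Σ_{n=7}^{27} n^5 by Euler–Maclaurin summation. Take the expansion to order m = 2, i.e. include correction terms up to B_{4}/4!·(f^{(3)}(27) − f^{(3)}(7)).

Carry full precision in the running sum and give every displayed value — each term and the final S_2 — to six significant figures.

S_2 ≈ 7.19537e+07

Integral: ∫_7^27 x^5 dx = 6.45505e+07.
Boundary: ½(f(7) + f(27)) = ½(16807.0 + 1.43489e+07) = 7.18286e+06.
So far: 7.17333e+07.
Order-1 term: 1/12 · (2.65720e+06 − 12005.0) = 220433.
Running total after k=1: 7.19538e+07.
Order-2 term: −1/720 · (43740.0 − 2940.00) = -56.6667.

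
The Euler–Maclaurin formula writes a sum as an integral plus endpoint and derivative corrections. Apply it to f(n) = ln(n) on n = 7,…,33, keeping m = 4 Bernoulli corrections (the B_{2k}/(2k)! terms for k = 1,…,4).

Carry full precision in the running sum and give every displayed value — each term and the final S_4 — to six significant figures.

S_4 ≈ 78.4752

Integral: ∫_7^33 ln(x) dx = 75.7634.
Boundary: ½(f(7) + f(33)) = ½(1.94591 + 3.49651) = 2.72121.
Integral + boundary = 78.4846.
k=1: B_{2}/(2)! × [f^{(1)}(33) − f^{(1)}(7)] = 1/12 × (0.0303030 − 0.142857) = -0.00937951.
Running total after k=1: 78.4752.
k=2: B_{4}/(4)! × [f^{(3)}(33) − f^{(3)}(7)] = −1/720 × (5.56529e-05 − 0.00583090) = 8.02118e-06.
Running total after k=2: 78.4752.
k=3: B_{6}/(6)! × [f^{(5)}(33) − f^{(5)}(7)] = 1/30240 × (6.13256e-07 − 0.00142798) = -4.72012e-08.
Running total after k=3: 78.4752.
k=4: B_{8}/(8)! × [f^{(7)}(33) − f^{(7)}(7)] = −1/1209600 × (1.68941e-08 − 0.000874271) = 7.22763e-10.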